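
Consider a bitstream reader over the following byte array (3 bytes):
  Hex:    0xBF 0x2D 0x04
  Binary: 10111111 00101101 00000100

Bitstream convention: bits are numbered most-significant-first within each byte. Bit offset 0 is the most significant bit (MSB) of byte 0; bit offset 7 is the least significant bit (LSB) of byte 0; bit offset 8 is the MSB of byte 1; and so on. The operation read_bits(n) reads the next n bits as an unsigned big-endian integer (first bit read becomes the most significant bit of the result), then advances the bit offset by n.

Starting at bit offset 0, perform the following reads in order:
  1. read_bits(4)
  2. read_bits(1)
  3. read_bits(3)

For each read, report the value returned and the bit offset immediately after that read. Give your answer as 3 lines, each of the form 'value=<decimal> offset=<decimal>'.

Answer: value=11 offset=4
value=1 offset=5
value=7 offset=8

Derivation:
Read 1: bits[0:4] width=4 -> value=11 (bin 1011); offset now 4 = byte 0 bit 4; 20 bits remain
Read 2: bits[4:5] width=1 -> value=1 (bin 1); offset now 5 = byte 0 bit 5; 19 bits remain
Read 3: bits[5:8] width=3 -> value=7 (bin 111); offset now 8 = byte 1 bit 0; 16 bits remain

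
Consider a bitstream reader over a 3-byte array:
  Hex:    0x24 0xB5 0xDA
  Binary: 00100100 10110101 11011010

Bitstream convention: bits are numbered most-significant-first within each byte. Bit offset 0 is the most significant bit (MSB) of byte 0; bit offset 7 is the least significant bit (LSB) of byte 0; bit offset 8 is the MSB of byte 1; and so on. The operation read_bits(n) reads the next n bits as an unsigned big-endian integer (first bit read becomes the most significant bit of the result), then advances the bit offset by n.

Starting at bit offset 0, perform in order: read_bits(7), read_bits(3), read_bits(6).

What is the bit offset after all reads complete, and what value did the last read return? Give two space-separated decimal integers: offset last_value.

Read 1: bits[0:7] width=7 -> value=18 (bin 0010010); offset now 7 = byte 0 bit 7; 17 bits remain
Read 2: bits[7:10] width=3 -> value=2 (bin 010); offset now 10 = byte 1 bit 2; 14 bits remain
Read 3: bits[10:16] width=6 -> value=53 (bin 110101); offset now 16 = byte 2 bit 0; 8 bits remain

Answer: 16 53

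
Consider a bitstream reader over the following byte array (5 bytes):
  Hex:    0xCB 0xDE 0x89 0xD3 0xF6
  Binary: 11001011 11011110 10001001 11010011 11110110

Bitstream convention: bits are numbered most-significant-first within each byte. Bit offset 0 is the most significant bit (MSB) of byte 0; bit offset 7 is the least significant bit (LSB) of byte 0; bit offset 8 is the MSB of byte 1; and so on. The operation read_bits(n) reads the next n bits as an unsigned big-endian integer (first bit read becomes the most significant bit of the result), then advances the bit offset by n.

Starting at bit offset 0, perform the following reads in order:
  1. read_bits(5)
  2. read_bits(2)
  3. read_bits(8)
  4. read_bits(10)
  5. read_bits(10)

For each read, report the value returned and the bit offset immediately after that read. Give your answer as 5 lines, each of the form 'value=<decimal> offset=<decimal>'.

Read 1: bits[0:5] width=5 -> value=25 (bin 11001); offset now 5 = byte 0 bit 5; 35 bits remain
Read 2: bits[5:7] width=2 -> value=1 (bin 01); offset now 7 = byte 0 bit 7; 33 bits remain
Read 3: bits[7:15] width=8 -> value=239 (bin 11101111); offset now 15 = byte 1 bit 7; 25 bits remain
Read 4: bits[15:25] width=10 -> value=275 (bin 0100010011); offset now 25 = byte 3 bit 1; 15 bits remain
Read 5: bits[25:35] width=10 -> value=671 (bin 1010011111); offset now 35 = byte 4 bit 3; 5 bits remain

Answer: value=25 offset=5
value=1 offset=7
value=239 offset=15
value=275 offset=25
value=671 offset=35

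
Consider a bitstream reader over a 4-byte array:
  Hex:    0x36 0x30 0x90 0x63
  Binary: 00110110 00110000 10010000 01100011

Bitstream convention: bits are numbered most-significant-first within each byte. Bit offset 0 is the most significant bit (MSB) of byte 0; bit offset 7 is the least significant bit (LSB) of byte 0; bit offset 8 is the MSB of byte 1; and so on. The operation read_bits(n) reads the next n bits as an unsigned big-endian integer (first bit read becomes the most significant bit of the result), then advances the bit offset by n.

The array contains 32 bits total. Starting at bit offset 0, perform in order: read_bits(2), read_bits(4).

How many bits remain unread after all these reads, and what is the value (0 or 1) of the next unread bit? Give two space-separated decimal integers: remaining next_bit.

Read 1: bits[0:2] width=2 -> value=0 (bin 00); offset now 2 = byte 0 bit 2; 30 bits remain
Read 2: bits[2:6] width=4 -> value=13 (bin 1101); offset now 6 = byte 0 bit 6; 26 bits remain

Answer: 26 1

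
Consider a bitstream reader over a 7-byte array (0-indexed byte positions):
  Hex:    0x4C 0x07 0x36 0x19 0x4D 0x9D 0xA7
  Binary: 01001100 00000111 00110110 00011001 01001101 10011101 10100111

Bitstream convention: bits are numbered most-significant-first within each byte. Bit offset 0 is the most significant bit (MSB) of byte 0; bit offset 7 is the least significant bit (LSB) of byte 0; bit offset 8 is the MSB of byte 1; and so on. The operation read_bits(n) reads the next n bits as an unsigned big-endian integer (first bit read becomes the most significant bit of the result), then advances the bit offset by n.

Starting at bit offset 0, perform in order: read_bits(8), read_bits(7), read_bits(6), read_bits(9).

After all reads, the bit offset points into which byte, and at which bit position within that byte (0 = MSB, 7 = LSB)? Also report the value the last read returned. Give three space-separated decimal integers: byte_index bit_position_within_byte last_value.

Answer: 3 6 390

Derivation:
Read 1: bits[0:8] width=8 -> value=76 (bin 01001100); offset now 8 = byte 1 bit 0; 48 bits remain
Read 2: bits[8:15] width=7 -> value=3 (bin 0000011); offset now 15 = byte 1 bit 7; 41 bits remain
Read 3: bits[15:21] width=6 -> value=38 (bin 100110); offset now 21 = byte 2 bit 5; 35 bits remain
Read 4: bits[21:30] width=9 -> value=390 (bin 110000110); offset now 30 = byte 3 bit 6; 26 bits remain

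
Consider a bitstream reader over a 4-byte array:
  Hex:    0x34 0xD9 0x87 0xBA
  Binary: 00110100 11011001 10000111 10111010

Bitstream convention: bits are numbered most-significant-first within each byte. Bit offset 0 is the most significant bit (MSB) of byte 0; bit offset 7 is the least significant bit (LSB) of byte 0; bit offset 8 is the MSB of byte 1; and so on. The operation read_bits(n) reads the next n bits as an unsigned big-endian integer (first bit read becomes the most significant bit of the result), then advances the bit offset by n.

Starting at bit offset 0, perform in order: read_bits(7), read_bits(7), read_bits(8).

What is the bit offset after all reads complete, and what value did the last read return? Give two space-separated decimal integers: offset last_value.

Answer: 22 97

Derivation:
Read 1: bits[0:7] width=7 -> value=26 (bin 0011010); offset now 7 = byte 0 bit 7; 25 bits remain
Read 2: bits[7:14] width=7 -> value=54 (bin 0110110); offset now 14 = byte 1 bit 6; 18 bits remain
Read 3: bits[14:22] width=8 -> value=97 (bin 01100001); offset now 22 = byte 2 bit 6; 10 bits remain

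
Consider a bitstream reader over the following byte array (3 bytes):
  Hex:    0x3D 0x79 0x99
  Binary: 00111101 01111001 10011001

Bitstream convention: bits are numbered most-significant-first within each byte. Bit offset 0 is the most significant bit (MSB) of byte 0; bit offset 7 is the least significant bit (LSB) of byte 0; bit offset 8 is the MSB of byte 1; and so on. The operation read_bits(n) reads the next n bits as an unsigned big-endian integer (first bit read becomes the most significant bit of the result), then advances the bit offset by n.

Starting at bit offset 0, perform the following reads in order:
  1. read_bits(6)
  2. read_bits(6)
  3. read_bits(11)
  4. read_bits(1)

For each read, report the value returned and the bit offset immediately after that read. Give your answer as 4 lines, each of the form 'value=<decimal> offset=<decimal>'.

Answer: value=15 offset=6
value=23 offset=12
value=1228 offset=23
value=1 offset=24

Derivation:
Read 1: bits[0:6] width=6 -> value=15 (bin 001111); offset now 6 = byte 0 bit 6; 18 bits remain
Read 2: bits[6:12] width=6 -> value=23 (bin 010111); offset now 12 = byte 1 bit 4; 12 bits remain
Read 3: bits[12:23] width=11 -> value=1228 (bin 10011001100); offset now 23 = byte 2 bit 7; 1 bits remain
Read 4: bits[23:24] width=1 -> value=1 (bin 1); offset now 24 = byte 3 bit 0; 0 bits remain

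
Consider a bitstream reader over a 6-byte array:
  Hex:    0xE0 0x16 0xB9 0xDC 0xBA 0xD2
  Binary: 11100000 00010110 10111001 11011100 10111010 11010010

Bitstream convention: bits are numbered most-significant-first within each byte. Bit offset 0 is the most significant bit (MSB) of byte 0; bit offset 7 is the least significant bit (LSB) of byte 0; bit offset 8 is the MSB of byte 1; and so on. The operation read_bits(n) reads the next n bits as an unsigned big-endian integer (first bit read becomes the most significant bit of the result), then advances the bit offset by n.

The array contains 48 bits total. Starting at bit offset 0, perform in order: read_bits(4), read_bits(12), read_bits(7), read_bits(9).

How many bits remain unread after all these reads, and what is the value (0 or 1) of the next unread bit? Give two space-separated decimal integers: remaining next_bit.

Answer: 16 1

Derivation:
Read 1: bits[0:4] width=4 -> value=14 (bin 1110); offset now 4 = byte 0 bit 4; 44 bits remain
Read 2: bits[4:16] width=12 -> value=22 (bin 000000010110); offset now 16 = byte 2 bit 0; 32 bits remain
Read 3: bits[16:23] width=7 -> value=92 (bin 1011100); offset now 23 = byte 2 bit 7; 25 bits remain
Read 4: bits[23:32] width=9 -> value=476 (bin 111011100); offset now 32 = byte 4 bit 0; 16 bits remain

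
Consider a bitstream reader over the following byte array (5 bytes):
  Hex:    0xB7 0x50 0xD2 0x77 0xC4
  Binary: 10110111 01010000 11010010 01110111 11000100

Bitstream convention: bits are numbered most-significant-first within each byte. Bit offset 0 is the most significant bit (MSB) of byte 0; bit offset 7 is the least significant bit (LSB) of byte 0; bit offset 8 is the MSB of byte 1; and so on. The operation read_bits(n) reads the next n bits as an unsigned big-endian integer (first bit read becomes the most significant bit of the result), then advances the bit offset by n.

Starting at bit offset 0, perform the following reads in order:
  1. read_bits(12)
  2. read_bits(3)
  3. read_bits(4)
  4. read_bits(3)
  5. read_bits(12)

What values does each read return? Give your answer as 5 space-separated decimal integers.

Read 1: bits[0:12] width=12 -> value=2933 (bin 101101110101); offset now 12 = byte 1 bit 4; 28 bits remain
Read 2: bits[12:15] width=3 -> value=0 (bin 000); offset now 15 = byte 1 bit 7; 25 bits remain
Read 3: bits[15:19] width=4 -> value=6 (bin 0110); offset now 19 = byte 2 bit 3; 21 bits remain
Read 4: bits[19:22] width=3 -> value=4 (bin 100); offset now 22 = byte 2 bit 6; 18 bits remain
Read 5: bits[22:34] width=12 -> value=2527 (bin 100111011111); offset now 34 = byte 4 bit 2; 6 bits remain

Answer: 2933 0 6 4 2527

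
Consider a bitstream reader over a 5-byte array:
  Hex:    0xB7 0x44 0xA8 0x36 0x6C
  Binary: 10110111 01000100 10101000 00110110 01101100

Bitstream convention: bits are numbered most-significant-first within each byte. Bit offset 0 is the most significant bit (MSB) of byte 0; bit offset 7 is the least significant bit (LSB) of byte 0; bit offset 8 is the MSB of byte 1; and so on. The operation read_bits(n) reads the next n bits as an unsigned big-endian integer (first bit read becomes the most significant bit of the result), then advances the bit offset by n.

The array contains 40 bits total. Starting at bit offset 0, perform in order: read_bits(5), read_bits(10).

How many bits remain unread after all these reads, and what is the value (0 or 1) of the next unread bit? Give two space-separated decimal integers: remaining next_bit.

Read 1: bits[0:5] width=5 -> value=22 (bin 10110); offset now 5 = byte 0 bit 5; 35 bits remain
Read 2: bits[5:15] width=10 -> value=930 (bin 1110100010); offset now 15 = byte 1 bit 7; 25 bits remain

Answer: 25 0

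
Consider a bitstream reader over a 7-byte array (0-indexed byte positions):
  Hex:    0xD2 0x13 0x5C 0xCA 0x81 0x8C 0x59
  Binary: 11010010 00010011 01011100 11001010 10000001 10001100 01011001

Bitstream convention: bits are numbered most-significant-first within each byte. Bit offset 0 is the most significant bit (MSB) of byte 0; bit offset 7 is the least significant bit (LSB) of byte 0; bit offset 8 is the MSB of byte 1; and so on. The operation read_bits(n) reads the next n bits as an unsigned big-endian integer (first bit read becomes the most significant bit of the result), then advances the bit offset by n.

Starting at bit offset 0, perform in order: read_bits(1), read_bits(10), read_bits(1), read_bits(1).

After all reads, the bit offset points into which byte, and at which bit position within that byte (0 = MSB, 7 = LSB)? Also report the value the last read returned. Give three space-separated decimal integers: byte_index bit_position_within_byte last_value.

Answer: 1 5 0

Derivation:
Read 1: bits[0:1] width=1 -> value=1 (bin 1); offset now 1 = byte 0 bit 1; 55 bits remain
Read 2: bits[1:11] width=10 -> value=656 (bin 1010010000); offset now 11 = byte 1 bit 3; 45 bits remain
Read 3: bits[11:12] width=1 -> value=1 (bin 1); offset now 12 = byte 1 bit 4; 44 bits remain
Read 4: bits[12:13] width=1 -> value=0 (bin 0); offset now 13 = byte 1 bit 5; 43 bits remain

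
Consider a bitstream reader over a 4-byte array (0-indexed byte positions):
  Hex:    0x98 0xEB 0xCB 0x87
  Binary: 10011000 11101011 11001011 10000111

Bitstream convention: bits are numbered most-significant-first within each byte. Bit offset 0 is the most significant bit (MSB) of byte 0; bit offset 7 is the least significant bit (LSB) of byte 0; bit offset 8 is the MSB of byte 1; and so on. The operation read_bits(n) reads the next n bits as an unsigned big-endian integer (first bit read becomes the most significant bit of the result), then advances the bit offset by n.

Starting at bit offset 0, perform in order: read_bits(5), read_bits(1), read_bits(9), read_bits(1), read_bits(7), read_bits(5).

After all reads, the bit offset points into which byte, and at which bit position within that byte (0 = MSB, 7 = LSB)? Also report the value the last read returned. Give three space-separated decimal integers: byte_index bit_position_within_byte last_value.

Answer: 3 4 24

Derivation:
Read 1: bits[0:5] width=5 -> value=19 (bin 10011); offset now 5 = byte 0 bit 5; 27 bits remain
Read 2: bits[5:6] width=1 -> value=0 (bin 0); offset now 6 = byte 0 bit 6; 26 bits remain
Read 3: bits[6:15] width=9 -> value=117 (bin 001110101); offset now 15 = byte 1 bit 7; 17 bits remain
Read 4: bits[15:16] width=1 -> value=1 (bin 1); offset now 16 = byte 2 bit 0; 16 bits remain
Read 5: bits[16:23] width=7 -> value=101 (bin 1100101); offset now 23 = byte 2 bit 7; 9 bits remain
Read 6: bits[23:28] width=5 -> value=24 (bin 11000); offset now 28 = byte 3 bit 4; 4 bits remain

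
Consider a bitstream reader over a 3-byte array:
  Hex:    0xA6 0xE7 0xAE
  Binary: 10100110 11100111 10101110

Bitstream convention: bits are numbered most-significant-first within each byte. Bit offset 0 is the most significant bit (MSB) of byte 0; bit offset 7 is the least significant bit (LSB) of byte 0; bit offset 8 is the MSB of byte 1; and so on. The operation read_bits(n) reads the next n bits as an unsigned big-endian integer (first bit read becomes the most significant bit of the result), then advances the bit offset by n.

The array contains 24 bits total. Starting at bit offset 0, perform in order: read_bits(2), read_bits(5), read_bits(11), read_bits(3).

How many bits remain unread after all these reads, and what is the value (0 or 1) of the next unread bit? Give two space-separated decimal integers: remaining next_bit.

Read 1: bits[0:2] width=2 -> value=2 (bin 10); offset now 2 = byte 0 bit 2; 22 bits remain
Read 2: bits[2:7] width=5 -> value=19 (bin 10011); offset now 7 = byte 0 bit 7; 17 bits remain
Read 3: bits[7:18] width=11 -> value=926 (bin 01110011110); offset now 18 = byte 2 bit 2; 6 bits remain
Read 4: bits[18:21] width=3 -> value=5 (bin 101); offset now 21 = byte 2 bit 5; 3 bits remain

Answer: 3 1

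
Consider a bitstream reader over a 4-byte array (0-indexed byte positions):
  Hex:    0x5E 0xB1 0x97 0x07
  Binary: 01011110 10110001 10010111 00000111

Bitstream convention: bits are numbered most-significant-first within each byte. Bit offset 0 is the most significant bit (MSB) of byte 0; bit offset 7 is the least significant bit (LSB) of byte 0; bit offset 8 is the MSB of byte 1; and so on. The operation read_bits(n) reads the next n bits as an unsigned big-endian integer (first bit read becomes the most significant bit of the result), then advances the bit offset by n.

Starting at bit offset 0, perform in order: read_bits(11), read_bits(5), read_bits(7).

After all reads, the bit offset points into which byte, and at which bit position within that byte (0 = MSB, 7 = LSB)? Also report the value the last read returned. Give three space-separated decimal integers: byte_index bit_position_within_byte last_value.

Read 1: bits[0:11] width=11 -> value=757 (bin 01011110101); offset now 11 = byte 1 bit 3; 21 bits remain
Read 2: bits[11:16] width=5 -> value=17 (bin 10001); offset now 16 = byte 2 bit 0; 16 bits remain
Read 3: bits[16:23] width=7 -> value=75 (bin 1001011); offset now 23 = byte 2 bit 7; 9 bits remain

Answer: 2 7 75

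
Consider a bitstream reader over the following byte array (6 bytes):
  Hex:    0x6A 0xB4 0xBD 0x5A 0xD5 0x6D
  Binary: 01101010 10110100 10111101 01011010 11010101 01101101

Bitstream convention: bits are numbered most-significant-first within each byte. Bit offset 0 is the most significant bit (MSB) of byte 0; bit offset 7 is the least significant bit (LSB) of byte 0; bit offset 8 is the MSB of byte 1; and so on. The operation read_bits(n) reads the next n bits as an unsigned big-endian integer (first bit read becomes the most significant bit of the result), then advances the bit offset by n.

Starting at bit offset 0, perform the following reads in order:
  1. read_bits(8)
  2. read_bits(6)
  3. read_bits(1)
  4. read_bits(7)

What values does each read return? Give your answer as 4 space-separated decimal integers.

Answer: 106 45 0 47

Derivation:
Read 1: bits[0:8] width=8 -> value=106 (bin 01101010); offset now 8 = byte 1 bit 0; 40 bits remain
Read 2: bits[8:14] width=6 -> value=45 (bin 101101); offset now 14 = byte 1 bit 6; 34 bits remain
Read 3: bits[14:15] width=1 -> value=0 (bin 0); offset now 15 = byte 1 bit 7; 33 bits remain
Read 4: bits[15:22] width=7 -> value=47 (bin 0101111); offset now 22 = byte 2 bit 6; 26 bits remain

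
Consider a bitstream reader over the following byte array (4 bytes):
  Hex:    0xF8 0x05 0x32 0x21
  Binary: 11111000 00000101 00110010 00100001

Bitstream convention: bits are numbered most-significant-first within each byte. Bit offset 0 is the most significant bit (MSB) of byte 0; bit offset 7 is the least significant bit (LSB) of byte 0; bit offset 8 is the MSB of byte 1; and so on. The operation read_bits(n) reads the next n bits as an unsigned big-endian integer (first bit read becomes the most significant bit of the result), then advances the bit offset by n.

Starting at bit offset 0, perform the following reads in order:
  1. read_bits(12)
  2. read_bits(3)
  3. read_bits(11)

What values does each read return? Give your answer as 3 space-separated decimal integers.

Read 1: bits[0:12] width=12 -> value=3968 (bin 111110000000); offset now 12 = byte 1 bit 4; 20 bits remain
Read 2: bits[12:15] width=3 -> value=2 (bin 010); offset now 15 = byte 1 bit 7; 17 bits remain
Read 3: bits[15:26] width=11 -> value=1224 (bin 10011001000); offset now 26 = byte 3 bit 2; 6 bits remain

Answer: 3968 2 1224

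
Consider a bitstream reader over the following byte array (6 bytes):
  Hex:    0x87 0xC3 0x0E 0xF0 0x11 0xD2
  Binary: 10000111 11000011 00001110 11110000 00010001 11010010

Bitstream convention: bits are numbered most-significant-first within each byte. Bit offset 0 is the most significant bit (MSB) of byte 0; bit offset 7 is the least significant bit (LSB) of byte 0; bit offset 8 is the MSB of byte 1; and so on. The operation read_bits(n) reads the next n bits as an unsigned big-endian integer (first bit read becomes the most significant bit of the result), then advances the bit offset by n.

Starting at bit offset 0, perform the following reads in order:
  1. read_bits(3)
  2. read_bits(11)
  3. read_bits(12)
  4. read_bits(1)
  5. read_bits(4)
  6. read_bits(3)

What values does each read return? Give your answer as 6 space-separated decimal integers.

Answer: 4 496 3131 1 8 0

Derivation:
Read 1: bits[0:3] width=3 -> value=4 (bin 100); offset now 3 = byte 0 bit 3; 45 bits remain
Read 2: bits[3:14] width=11 -> value=496 (bin 00111110000); offset now 14 = byte 1 bit 6; 34 bits remain
Read 3: bits[14:26] width=12 -> value=3131 (bin 110000111011); offset now 26 = byte 3 bit 2; 22 bits remain
Read 4: bits[26:27] width=1 -> value=1 (bin 1); offset now 27 = byte 3 bit 3; 21 bits remain
Read 5: bits[27:31] width=4 -> value=8 (bin 1000); offset now 31 = byte 3 bit 7; 17 bits remain
Read 6: bits[31:34] width=3 -> value=0 (bin 000); offset now 34 = byte 4 bit 2; 14 bits remain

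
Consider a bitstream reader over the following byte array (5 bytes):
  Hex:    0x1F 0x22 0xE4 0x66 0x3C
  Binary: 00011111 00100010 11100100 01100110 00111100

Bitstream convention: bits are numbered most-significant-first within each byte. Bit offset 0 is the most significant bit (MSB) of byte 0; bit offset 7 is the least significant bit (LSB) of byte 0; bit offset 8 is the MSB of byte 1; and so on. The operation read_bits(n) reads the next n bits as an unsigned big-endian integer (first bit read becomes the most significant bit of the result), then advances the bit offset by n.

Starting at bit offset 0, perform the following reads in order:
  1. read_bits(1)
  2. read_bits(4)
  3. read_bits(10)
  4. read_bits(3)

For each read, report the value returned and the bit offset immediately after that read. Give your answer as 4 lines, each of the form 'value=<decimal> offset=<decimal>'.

Answer: value=0 offset=1
value=3 offset=5
value=913 offset=15
value=3 offset=18

Derivation:
Read 1: bits[0:1] width=1 -> value=0 (bin 0); offset now 1 = byte 0 bit 1; 39 bits remain
Read 2: bits[1:5] width=4 -> value=3 (bin 0011); offset now 5 = byte 0 bit 5; 35 bits remain
Read 3: bits[5:15] width=10 -> value=913 (bin 1110010001); offset now 15 = byte 1 bit 7; 25 bits remain
Read 4: bits[15:18] width=3 -> value=3 (bin 011); offset now 18 = byte 2 bit 2; 22 bits remain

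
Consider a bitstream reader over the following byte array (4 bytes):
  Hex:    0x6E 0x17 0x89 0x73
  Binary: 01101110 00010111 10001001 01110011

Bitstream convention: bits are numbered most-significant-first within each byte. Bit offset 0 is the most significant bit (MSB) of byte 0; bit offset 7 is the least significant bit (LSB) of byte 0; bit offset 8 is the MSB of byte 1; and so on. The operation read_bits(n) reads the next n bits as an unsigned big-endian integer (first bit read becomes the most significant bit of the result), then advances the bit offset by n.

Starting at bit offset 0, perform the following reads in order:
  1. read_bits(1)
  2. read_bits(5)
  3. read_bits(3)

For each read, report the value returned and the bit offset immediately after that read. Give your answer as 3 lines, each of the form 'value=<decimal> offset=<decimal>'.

Answer: value=0 offset=1
value=27 offset=6
value=4 offset=9

Derivation:
Read 1: bits[0:1] width=1 -> value=0 (bin 0); offset now 1 = byte 0 bit 1; 31 bits remain
Read 2: bits[1:6] width=5 -> value=27 (bin 11011); offset now 6 = byte 0 bit 6; 26 bits remain
Read 3: bits[6:9] width=3 -> value=4 (bin 100); offset now 9 = byte 1 bit 1; 23 bits remain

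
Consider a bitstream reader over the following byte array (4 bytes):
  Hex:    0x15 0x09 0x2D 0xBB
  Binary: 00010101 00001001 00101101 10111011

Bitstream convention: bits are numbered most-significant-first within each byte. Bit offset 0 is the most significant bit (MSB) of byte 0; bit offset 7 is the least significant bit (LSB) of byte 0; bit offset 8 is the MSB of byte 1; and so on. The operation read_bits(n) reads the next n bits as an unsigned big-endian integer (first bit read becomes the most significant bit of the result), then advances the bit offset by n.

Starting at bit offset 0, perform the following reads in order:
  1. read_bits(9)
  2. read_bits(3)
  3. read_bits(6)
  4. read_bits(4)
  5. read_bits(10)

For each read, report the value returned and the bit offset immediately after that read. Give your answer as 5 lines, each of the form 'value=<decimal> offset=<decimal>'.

Answer: value=42 offset=9
value=0 offset=12
value=36 offset=18
value=11 offset=22
value=443 offset=32

Derivation:
Read 1: bits[0:9] width=9 -> value=42 (bin 000101010); offset now 9 = byte 1 bit 1; 23 bits remain
Read 2: bits[9:12] width=3 -> value=0 (bin 000); offset now 12 = byte 1 bit 4; 20 bits remain
Read 3: bits[12:18] width=6 -> value=36 (bin 100100); offset now 18 = byte 2 bit 2; 14 bits remain
Read 4: bits[18:22] width=4 -> value=11 (bin 1011); offset now 22 = byte 2 bit 6; 10 bits remain
Read 5: bits[22:32] width=10 -> value=443 (bin 0110111011); offset now 32 = byte 4 bit 0; 0 bits remain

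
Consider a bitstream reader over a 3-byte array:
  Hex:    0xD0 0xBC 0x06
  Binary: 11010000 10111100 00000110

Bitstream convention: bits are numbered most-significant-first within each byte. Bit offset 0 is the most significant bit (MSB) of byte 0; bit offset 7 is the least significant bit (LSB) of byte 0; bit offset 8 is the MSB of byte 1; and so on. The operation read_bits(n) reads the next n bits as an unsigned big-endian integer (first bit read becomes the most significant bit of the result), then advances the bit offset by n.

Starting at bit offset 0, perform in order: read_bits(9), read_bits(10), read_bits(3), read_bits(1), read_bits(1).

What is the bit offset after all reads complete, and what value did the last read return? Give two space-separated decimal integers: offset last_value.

Answer: 24 0

Derivation:
Read 1: bits[0:9] width=9 -> value=417 (bin 110100001); offset now 9 = byte 1 bit 1; 15 bits remain
Read 2: bits[9:19] width=10 -> value=480 (bin 0111100000); offset now 19 = byte 2 bit 3; 5 bits remain
Read 3: bits[19:22] width=3 -> value=1 (bin 001); offset now 22 = byte 2 bit 6; 2 bits remain
Read 4: bits[22:23] width=1 -> value=1 (bin 1); offset now 23 = byte 2 bit 7; 1 bits remain
Read 5: bits[23:24] width=1 -> value=0 (bin 0); offset now 24 = byte 3 bit 0; 0 bits remain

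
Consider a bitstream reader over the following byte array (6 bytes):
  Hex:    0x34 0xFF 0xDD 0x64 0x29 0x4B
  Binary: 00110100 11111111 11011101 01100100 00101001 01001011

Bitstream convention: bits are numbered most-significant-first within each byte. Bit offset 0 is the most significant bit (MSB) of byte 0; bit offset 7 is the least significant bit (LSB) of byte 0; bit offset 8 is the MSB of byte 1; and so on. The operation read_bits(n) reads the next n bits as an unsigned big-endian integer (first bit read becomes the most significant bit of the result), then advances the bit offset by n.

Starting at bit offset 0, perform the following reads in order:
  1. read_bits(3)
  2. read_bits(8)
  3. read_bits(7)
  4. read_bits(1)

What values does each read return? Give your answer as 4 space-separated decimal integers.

Answer: 1 167 127 0

Derivation:
Read 1: bits[0:3] width=3 -> value=1 (bin 001); offset now 3 = byte 0 bit 3; 45 bits remain
Read 2: bits[3:11] width=8 -> value=167 (bin 10100111); offset now 11 = byte 1 bit 3; 37 bits remain
Read 3: bits[11:18] width=7 -> value=127 (bin 1111111); offset now 18 = byte 2 bit 2; 30 bits remain
Read 4: bits[18:19] width=1 -> value=0 (bin 0); offset now 19 = byte 2 bit 3; 29 bits remain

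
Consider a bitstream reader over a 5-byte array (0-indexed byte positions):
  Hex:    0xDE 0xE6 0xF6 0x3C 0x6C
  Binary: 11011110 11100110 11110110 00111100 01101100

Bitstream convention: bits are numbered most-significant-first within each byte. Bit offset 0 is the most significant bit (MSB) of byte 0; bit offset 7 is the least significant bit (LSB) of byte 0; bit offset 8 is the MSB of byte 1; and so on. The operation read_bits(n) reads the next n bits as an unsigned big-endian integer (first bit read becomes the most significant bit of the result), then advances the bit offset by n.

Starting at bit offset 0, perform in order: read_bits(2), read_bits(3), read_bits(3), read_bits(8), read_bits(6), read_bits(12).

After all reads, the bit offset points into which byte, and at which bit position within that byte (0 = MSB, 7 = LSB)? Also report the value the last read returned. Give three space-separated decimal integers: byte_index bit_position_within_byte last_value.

Read 1: bits[0:2] width=2 -> value=3 (bin 11); offset now 2 = byte 0 bit 2; 38 bits remain
Read 2: bits[2:5] width=3 -> value=3 (bin 011); offset now 5 = byte 0 bit 5; 35 bits remain
Read 3: bits[5:8] width=3 -> value=6 (bin 110); offset now 8 = byte 1 bit 0; 32 bits remain
Read 4: bits[8:16] width=8 -> value=230 (bin 11100110); offset now 16 = byte 2 bit 0; 24 bits remain
Read 5: bits[16:22] width=6 -> value=61 (bin 111101); offset now 22 = byte 2 bit 6; 18 bits remain
Read 6: bits[22:34] width=12 -> value=2289 (bin 100011110001); offset now 34 = byte 4 bit 2; 6 bits remain

Answer: 4 2 2289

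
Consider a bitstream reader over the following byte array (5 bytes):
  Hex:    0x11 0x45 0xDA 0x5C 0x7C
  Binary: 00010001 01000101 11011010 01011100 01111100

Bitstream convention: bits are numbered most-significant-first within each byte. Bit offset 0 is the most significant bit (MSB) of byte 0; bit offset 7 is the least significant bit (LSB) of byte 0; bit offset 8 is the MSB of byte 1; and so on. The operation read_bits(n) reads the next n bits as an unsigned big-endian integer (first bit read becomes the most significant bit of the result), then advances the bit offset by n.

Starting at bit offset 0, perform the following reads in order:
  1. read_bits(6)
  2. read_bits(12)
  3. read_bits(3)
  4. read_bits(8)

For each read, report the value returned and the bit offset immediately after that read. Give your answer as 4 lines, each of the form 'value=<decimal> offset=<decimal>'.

Answer: value=4 offset=6
value=1303 offset=18
value=3 offset=21
value=75 offset=29

Derivation:
Read 1: bits[0:6] width=6 -> value=4 (bin 000100); offset now 6 = byte 0 bit 6; 34 bits remain
Read 2: bits[6:18] width=12 -> value=1303 (bin 010100010111); offset now 18 = byte 2 bit 2; 22 bits remain
Read 3: bits[18:21] width=3 -> value=3 (bin 011); offset now 21 = byte 2 bit 5; 19 bits remain
Read 4: bits[21:29] width=8 -> value=75 (bin 01001011); offset now 29 = byte 3 bit 5; 11 bits remain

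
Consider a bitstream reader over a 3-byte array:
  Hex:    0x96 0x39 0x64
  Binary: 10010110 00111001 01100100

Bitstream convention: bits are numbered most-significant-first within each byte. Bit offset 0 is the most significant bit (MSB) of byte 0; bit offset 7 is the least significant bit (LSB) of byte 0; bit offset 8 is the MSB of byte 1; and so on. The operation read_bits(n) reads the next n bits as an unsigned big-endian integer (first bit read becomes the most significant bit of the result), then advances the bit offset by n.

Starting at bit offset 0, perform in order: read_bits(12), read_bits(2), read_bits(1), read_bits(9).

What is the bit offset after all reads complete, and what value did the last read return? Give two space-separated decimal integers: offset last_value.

Answer: 24 356

Derivation:
Read 1: bits[0:12] width=12 -> value=2403 (bin 100101100011); offset now 12 = byte 1 bit 4; 12 bits remain
Read 2: bits[12:14] width=2 -> value=2 (bin 10); offset now 14 = byte 1 bit 6; 10 bits remain
Read 3: bits[14:15] width=1 -> value=0 (bin 0); offset now 15 = byte 1 bit 7; 9 bits remain
Read 4: bits[15:24] width=9 -> value=356 (bin 101100100); offset now 24 = byte 3 bit 0; 0 bits remain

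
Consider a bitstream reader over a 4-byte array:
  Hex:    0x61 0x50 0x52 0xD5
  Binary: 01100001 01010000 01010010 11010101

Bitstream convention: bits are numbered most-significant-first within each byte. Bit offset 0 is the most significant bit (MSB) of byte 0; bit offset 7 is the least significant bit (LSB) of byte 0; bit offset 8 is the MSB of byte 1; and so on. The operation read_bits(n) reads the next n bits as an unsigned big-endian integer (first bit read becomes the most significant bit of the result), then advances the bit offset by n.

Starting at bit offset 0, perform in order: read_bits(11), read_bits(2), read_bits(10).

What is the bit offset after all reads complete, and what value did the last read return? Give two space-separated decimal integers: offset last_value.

Answer: 23 41

Derivation:
Read 1: bits[0:11] width=11 -> value=778 (bin 01100001010); offset now 11 = byte 1 bit 3; 21 bits remain
Read 2: bits[11:13] width=2 -> value=2 (bin 10); offset now 13 = byte 1 bit 5; 19 bits remain
Read 3: bits[13:23] width=10 -> value=41 (bin 0000101001); offset now 23 = byte 2 bit 7; 9 bits remain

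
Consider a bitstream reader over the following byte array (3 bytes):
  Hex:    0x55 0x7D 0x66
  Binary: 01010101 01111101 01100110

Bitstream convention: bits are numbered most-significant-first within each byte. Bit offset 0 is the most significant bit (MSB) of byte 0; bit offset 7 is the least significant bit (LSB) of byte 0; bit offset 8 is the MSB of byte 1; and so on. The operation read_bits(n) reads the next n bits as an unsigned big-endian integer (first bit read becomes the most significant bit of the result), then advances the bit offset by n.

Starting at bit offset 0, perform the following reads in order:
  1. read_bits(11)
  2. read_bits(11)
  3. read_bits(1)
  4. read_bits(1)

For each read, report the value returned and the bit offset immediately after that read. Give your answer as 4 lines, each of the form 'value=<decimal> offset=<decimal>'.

Answer: value=683 offset=11
value=1881 offset=22
value=1 offset=23
value=0 offset=24

Derivation:
Read 1: bits[0:11] width=11 -> value=683 (bin 01010101011); offset now 11 = byte 1 bit 3; 13 bits remain
Read 2: bits[11:22] width=11 -> value=1881 (bin 11101011001); offset now 22 = byte 2 bit 6; 2 bits remain
Read 3: bits[22:23] width=1 -> value=1 (bin 1); offset now 23 = byte 2 bit 7; 1 bits remain
Read 4: bits[23:24] width=1 -> value=0 (bin 0); offset now 24 = byte 3 bit 0; 0 bits remain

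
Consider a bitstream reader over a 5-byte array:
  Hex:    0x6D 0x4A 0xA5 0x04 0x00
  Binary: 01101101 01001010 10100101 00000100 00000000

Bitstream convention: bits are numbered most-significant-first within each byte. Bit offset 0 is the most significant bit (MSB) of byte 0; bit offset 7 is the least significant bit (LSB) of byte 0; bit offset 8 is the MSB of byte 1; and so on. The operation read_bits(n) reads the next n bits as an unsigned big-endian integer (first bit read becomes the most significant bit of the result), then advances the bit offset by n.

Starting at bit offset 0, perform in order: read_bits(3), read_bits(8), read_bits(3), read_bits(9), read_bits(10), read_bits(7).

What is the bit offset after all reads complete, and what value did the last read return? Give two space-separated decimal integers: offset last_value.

Read 1: bits[0:3] width=3 -> value=3 (bin 011); offset now 3 = byte 0 bit 3; 37 bits remain
Read 2: bits[3:11] width=8 -> value=106 (bin 01101010); offset now 11 = byte 1 bit 3; 29 bits remain
Read 3: bits[11:14] width=3 -> value=2 (bin 010); offset now 14 = byte 1 bit 6; 26 bits remain
Read 4: bits[14:23] width=9 -> value=338 (bin 101010010); offset now 23 = byte 2 bit 7; 17 bits remain
Read 5: bits[23:33] width=10 -> value=520 (bin 1000001000); offset now 33 = byte 4 bit 1; 7 bits remain
Read 6: bits[33:40] width=7 -> value=0 (bin 0000000); offset now 40 = byte 5 bit 0; 0 bits remain

Answer: 40 0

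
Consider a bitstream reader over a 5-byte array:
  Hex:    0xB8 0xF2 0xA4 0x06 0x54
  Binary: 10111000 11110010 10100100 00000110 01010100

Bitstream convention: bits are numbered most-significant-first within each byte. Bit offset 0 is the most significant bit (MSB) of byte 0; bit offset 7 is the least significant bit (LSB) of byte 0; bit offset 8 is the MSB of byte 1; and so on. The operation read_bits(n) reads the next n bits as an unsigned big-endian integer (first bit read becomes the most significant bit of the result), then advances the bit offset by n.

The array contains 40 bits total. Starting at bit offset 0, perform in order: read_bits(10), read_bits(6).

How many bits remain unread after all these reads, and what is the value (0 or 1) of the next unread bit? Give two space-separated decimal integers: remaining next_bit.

Read 1: bits[0:10] width=10 -> value=739 (bin 1011100011); offset now 10 = byte 1 bit 2; 30 bits remain
Read 2: bits[10:16] width=6 -> value=50 (bin 110010); offset now 16 = byte 2 bit 0; 24 bits remain

Answer: 24 1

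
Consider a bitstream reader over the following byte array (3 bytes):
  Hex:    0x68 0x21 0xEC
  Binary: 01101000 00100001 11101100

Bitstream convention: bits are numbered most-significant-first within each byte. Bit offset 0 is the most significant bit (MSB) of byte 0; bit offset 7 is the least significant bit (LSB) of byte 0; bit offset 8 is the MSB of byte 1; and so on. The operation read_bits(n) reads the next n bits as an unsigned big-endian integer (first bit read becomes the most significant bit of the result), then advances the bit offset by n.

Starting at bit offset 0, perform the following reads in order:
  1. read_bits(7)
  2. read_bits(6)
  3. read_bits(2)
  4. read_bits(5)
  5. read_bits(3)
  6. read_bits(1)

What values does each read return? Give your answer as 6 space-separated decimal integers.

Read 1: bits[0:7] width=7 -> value=52 (bin 0110100); offset now 7 = byte 0 bit 7; 17 bits remain
Read 2: bits[7:13] width=6 -> value=4 (bin 000100); offset now 13 = byte 1 bit 5; 11 bits remain
Read 3: bits[13:15] width=2 -> value=0 (bin 00); offset now 15 = byte 1 bit 7; 9 bits remain
Read 4: bits[15:20] width=5 -> value=30 (bin 11110); offset now 20 = byte 2 bit 4; 4 bits remain
Read 5: bits[20:23] width=3 -> value=6 (bin 110); offset now 23 = byte 2 bit 7; 1 bits remain
Read 6: bits[23:24] width=1 -> value=0 (bin 0); offset now 24 = byte 3 bit 0; 0 bits remain

Answer: 52 4 0 30 6 0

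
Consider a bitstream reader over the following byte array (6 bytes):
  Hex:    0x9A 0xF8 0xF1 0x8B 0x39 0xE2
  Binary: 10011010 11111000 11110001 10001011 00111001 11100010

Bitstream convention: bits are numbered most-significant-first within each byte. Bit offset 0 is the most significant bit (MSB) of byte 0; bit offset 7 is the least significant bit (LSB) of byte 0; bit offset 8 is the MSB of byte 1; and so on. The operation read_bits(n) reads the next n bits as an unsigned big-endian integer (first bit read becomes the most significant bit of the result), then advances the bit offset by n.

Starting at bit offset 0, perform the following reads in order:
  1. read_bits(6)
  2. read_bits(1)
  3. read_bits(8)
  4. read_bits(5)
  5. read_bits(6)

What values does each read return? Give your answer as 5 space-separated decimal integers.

Answer: 38 1 124 15 6

Derivation:
Read 1: bits[0:6] width=6 -> value=38 (bin 100110); offset now 6 = byte 0 bit 6; 42 bits remain
Read 2: bits[6:7] width=1 -> value=1 (bin 1); offset now 7 = byte 0 bit 7; 41 bits remain
Read 3: bits[7:15] width=8 -> value=124 (bin 01111100); offset now 15 = byte 1 bit 7; 33 bits remain
Read 4: bits[15:20] width=5 -> value=15 (bin 01111); offset now 20 = byte 2 bit 4; 28 bits remain
Read 5: bits[20:26] width=6 -> value=6 (bin 000110); offset now 26 = byte 3 bit 2; 22 bits remain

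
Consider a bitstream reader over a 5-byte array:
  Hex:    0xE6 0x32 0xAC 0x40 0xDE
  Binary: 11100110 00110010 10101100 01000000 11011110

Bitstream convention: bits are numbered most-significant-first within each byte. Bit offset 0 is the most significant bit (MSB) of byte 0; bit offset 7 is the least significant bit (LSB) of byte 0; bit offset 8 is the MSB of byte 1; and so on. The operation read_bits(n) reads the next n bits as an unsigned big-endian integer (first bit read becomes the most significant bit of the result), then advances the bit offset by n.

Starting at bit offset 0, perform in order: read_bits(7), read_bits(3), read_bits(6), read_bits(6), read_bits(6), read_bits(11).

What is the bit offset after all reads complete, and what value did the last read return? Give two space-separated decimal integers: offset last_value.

Read 1: bits[0:7] width=7 -> value=115 (bin 1110011); offset now 7 = byte 0 bit 7; 33 bits remain
Read 2: bits[7:10] width=3 -> value=0 (bin 000); offset now 10 = byte 1 bit 2; 30 bits remain
Read 3: bits[10:16] width=6 -> value=50 (bin 110010); offset now 16 = byte 2 bit 0; 24 bits remain
Read 4: bits[16:22] width=6 -> value=43 (bin 101011); offset now 22 = byte 2 bit 6; 18 bits remain
Read 5: bits[22:28] width=6 -> value=4 (bin 000100); offset now 28 = byte 3 bit 4; 12 bits remain
Read 6: bits[28:39] width=11 -> value=111 (bin 00001101111); offset now 39 = byte 4 bit 7; 1 bits remain

Answer: 39 111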